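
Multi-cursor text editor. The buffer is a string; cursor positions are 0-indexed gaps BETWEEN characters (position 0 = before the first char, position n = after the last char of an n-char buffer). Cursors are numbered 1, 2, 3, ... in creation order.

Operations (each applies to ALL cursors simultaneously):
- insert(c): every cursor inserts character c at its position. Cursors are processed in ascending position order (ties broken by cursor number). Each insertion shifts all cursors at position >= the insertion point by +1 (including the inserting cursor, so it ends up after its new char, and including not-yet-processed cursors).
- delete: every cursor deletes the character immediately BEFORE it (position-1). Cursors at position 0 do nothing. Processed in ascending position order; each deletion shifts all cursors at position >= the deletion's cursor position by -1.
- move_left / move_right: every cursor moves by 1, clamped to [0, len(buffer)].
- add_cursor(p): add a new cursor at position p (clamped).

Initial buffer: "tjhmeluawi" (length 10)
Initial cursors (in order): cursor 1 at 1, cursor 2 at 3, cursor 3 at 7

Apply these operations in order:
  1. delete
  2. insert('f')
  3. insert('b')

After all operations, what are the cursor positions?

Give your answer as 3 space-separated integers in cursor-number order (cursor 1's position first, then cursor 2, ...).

After op 1 (delete): buffer="jmelawi" (len 7), cursors c1@0 c2@1 c3@4, authorship .......
After op 2 (insert('f')): buffer="fjfmelfawi" (len 10), cursors c1@1 c2@3 c3@7, authorship 1.2...3...
After op 3 (insert('b')): buffer="fbjfbmelfbawi" (len 13), cursors c1@2 c2@5 c3@10, authorship 11.22...33...

Answer: 2 5 10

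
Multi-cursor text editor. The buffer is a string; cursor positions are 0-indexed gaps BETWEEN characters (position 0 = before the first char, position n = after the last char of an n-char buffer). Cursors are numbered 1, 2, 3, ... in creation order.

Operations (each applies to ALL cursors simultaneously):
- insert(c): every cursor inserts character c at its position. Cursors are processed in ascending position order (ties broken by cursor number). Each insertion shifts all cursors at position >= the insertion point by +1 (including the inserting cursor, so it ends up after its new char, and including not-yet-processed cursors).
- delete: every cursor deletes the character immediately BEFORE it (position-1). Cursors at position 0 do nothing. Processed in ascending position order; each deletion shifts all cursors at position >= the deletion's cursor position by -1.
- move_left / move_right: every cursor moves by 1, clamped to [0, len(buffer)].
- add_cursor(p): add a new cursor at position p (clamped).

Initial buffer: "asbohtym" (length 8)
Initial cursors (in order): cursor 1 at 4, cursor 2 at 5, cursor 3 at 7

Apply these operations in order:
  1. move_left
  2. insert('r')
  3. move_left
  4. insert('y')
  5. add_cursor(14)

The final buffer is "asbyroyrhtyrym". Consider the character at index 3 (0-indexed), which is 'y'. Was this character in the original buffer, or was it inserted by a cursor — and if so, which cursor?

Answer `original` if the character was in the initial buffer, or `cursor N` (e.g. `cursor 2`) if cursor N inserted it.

After op 1 (move_left): buffer="asbohtym" (len 8), cursors c1@3 c2@4 c3@6, authorship ........
After op 2 (insert('r')): buffer="asbrorhtrym" (len 11), cursors c1@4 c2@6 c3@9, authorship ...1.2..3..
After op 3 (move_left): buffer="asbrorhtrym" (len 11), cursors c1@3 c2@5 c3@8, authorship ...1.2..3..
After op 4 (insert('y')): buffer="asbyroyrhtyrym" (len 14), cursors c1@4 c2@7 c3@11, authorship ...11.22..33..
After op 5 (add_cursor(14)): buffer="asbyroyrhtyrym" (len 14), cursors c1@4 c2@7 c3@11 c4@14, authorship ...11.22..33..
Authorship (.=original, N=cursor N): . . . 1 1 . 2 2 . . 3 3 . .
Index 3: author = 1

Answer: cursor 1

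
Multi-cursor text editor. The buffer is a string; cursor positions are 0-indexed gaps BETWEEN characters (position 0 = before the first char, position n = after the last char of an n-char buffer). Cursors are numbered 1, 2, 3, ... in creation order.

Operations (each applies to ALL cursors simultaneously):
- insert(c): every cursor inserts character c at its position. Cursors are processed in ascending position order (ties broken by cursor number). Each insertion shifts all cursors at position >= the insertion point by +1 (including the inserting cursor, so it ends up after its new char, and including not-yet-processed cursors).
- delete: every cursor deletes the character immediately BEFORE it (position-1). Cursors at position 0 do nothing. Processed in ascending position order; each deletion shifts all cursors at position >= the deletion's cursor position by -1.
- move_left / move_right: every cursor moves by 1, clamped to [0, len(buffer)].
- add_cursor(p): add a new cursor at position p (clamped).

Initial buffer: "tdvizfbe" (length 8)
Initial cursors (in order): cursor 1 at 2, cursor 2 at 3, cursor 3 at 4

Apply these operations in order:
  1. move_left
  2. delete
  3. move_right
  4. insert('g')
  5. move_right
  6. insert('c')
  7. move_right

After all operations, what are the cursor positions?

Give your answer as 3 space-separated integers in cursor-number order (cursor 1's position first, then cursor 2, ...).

Answer: 9 9 9

Derivation:
After op 1 (move_left): buffer="tdvizfbe" (len 8), cursors c1@1 c2@2 c3@3, authorship ........
After op 2 (delete): buffer="izfbe" (len 5), cursors c1@0 c2@0 c3@0, authorship .....
After op 3 (move_right): buffer="izfbe" (len 5), cursors c1@1 c2@1 c3@1, authorship .....
After op 4 (insert('g')): buffer="igggzfbe" (len 8), cursors c1@4 c2@4 c3@4, authorship .123....
After op 5 (move_right): buffer="igggzfbe" (len 8), cursors c1@5 c2@5 c3@5, authorship .123....
After op 6 (insert('c')): buffer="igggzcccfbe" (len 11), cursors c1@8 c2@8 c3@8, authorship .123.123...
After op 7 (move_right): buffer="igggzcccfbe" (len 11), cursors c1@9 c2@9 c3@9, authorship .123.123...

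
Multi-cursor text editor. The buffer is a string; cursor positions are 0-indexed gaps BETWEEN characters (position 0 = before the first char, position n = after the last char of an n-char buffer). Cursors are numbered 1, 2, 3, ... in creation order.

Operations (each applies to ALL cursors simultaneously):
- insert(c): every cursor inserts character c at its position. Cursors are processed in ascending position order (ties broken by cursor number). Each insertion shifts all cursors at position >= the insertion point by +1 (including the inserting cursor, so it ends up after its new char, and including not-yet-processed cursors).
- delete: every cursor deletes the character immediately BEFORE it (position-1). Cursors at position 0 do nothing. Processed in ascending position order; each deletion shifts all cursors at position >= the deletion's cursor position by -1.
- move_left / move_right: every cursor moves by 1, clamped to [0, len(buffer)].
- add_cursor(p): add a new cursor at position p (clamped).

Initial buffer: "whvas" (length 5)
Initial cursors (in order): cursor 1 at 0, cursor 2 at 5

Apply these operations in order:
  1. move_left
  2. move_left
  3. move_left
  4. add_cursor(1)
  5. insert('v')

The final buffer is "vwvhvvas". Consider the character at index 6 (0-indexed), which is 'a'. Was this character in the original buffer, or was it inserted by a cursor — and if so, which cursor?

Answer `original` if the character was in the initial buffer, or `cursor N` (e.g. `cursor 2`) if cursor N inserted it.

After op 1 (move_left): buffer="whvas" (len 5), cursors c1@0 c2@4, authorship .....
After op 2 (move_left): buffer="whvas" (len 5), cursors c1@0 c2@3, authorship .....
After op 3 (move_left): buffer="whvas" (len 5), cursors c1@0 c2@2, authorship .....
After op 4 (add_cursor(1)): buffer="whvas" (len 5), cursors c1@0 c3@1 c2@2, authorship .....
After op 5 (insert('v')): buffer="vwvhvvas" (len 8), cursors c1@1 c3@3 c2@5, authorship 1.3.2...
Authorship (.=original, N=cursor N): 1 . 3 . 2 . . .
Index 6: author = original

Answer: original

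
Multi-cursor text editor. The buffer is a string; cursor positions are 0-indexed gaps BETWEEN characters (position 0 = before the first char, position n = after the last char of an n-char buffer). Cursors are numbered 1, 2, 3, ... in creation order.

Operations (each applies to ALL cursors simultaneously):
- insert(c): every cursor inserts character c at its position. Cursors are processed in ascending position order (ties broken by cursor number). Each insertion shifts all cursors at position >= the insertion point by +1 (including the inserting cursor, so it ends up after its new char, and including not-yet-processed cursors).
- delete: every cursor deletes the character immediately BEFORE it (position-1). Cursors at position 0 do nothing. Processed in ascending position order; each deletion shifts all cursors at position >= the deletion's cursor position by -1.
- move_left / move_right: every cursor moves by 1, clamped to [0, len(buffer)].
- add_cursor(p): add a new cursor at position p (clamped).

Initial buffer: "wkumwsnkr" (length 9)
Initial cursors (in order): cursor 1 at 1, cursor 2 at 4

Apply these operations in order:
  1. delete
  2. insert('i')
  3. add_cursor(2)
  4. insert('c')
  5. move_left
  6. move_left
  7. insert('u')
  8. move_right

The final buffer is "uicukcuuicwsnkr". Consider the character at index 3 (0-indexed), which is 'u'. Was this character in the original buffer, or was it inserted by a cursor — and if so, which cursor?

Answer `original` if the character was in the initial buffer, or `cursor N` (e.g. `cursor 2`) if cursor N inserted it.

Answer: cursor 3

Derivation:
After op 1 (delete): buffer="kuwsnkr" (len 7), cursors c1@0 c2@2, authorship .......
After op 2 (insert('i')): buffer="ikuiwsnkr" (len 9), cursors c1@1 c2@4, authorship 1..2.....
After op 3 (add_cursor(2)): buffer="ikuiwsnkr" (len 9), cursors c1@1 c3@2 c2@4, authorship 1..2.....
After op 4 (insert('c')): buffer="ickcuicwsnkr" (len 12), cursors c1@2 c3@4 c2@7, authorship 11.3.22.....
After op 5 (move_left): buffer="ickcuicwsnkr" (len 12), cursors c1@1 c3@3 c2@6, authorship 11.3.22.....
After op 6 (move_left): buffer="ickcuicwsnkr" (len 12), cursors c1@0 c3@2 c2@5, authorship 11.3.22.....
After op 7 (insert('u')): buffer="uicukcuuicwsnkr" (len 15), cursors c1@1 c3@4 c2@8, authorship 1113.3.222.....
After op 8 (move_right): buffer="uicukcuuicwsnkr" (len 15), cursors c1@2 c3@5 c2@9, authorship 1113.3.222.....
Authorship (.=original, N=cursor N): 1 1 1 3 . 3 . 2 2 2 . . . . .
Index 3: author = 3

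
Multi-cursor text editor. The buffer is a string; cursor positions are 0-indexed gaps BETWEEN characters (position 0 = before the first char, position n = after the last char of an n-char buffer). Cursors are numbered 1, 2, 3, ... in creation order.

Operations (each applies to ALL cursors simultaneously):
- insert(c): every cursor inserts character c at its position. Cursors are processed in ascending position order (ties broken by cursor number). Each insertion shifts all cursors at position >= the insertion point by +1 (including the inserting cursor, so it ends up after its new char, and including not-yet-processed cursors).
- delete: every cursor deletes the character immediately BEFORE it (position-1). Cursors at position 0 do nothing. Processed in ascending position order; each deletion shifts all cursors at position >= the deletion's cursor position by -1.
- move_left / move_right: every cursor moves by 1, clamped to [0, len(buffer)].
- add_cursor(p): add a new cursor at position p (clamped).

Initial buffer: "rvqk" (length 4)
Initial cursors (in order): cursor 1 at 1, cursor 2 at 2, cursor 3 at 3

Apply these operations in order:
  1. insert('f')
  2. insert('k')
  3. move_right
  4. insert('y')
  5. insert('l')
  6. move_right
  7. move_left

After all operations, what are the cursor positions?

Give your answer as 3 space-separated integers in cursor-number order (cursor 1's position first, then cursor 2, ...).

After op 1 (insert('f')): buffer="rfvfqfk" (len 7), cursors c1@2 c2@4 c3@6, authorship .1.2.3.
After op 2 (insert('k')): buffer="rfkvfkqfkk" (len 10), cursors c1@3 c2@6 c3@9, authorship .11.22.33.
After op 3 (move_right): buffer="rfkvfkqfkk" (len 10), cursors c1@4 c2@7 c3@10, authorship .11.22.33.
After op 4 (insert('y')): buffer="rfkvyfkqyfkky" (len 13), cursors c1@5 c2@9 c3@13, authorship .11.122.233.3
After op 5 (insert('l')): buffer="rfkvylfkqylfkkyl" (len 16), cursors c1@6 c2@11 c3@16, authorship .11.1122.2233.33
After op 6 (move_right): buffer="rfkvylfkqylfkkyl" (len 16), cursors c1@7 c2@12 c3@16, authorship .11.1122.2233.33
After op 7 (move_left): buffer="rfkvylfkqylfkkyl" (len 16), cursors c1@6 c2@11 c3@15, authorship .11.1122.2233.33

Answer: 6 11 15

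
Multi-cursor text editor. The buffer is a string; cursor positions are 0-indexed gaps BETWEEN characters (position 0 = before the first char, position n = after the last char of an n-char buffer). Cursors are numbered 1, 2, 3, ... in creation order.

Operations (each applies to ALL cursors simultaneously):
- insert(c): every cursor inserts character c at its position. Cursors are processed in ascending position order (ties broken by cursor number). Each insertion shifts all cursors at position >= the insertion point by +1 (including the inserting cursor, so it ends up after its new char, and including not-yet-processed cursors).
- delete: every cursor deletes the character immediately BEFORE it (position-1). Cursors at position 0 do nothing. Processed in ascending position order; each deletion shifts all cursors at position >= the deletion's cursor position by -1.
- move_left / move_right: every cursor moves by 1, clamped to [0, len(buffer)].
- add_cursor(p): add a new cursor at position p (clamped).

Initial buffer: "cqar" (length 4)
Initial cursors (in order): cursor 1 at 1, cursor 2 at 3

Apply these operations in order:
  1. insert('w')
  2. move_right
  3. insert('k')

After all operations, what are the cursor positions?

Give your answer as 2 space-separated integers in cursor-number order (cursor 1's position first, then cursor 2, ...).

After op 1 (insert('w')): buffer="cwqawr" (len 6), cursors c1@2 c2@5, authorship .1..2.
After op 2 (move_right): buffer="cwqawr" (len 6), cursors c1@3 c2@6, authorship .1..2.
After op 3 (insert('k')): buffer="cwqkawrk" (len 8), cursors c1@4 c2@8, authorship .1.1.2.2

Answer: 4 8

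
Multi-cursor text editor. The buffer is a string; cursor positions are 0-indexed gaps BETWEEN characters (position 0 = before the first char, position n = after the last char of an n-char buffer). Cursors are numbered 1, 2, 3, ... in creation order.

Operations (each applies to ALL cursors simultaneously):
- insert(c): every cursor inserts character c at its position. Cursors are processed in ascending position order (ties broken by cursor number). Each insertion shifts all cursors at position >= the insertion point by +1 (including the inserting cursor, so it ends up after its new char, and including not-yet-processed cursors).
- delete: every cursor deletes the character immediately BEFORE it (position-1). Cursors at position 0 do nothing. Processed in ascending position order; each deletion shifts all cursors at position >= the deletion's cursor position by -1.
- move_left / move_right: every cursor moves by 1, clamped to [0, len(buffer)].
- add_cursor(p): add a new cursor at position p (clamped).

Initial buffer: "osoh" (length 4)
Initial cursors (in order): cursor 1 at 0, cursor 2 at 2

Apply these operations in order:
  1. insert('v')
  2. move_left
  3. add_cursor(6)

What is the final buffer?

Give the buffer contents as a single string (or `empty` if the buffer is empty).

Answer: vosvoh

Derivation:
After op 1 (insert('v')): buffer="vosvoh" (len 6), cursors c1@1 c2@4, authorship 1..2..
After op 2 (move_left): buffer="vosvoh" (len 6), cursors c1@0 c2@3, authorship 1..2..
After op 3 (add_cursor(6)): buffer="vosvoh" (len 6), cursors c1@0 c2@3 c3@6, authorship 1..2..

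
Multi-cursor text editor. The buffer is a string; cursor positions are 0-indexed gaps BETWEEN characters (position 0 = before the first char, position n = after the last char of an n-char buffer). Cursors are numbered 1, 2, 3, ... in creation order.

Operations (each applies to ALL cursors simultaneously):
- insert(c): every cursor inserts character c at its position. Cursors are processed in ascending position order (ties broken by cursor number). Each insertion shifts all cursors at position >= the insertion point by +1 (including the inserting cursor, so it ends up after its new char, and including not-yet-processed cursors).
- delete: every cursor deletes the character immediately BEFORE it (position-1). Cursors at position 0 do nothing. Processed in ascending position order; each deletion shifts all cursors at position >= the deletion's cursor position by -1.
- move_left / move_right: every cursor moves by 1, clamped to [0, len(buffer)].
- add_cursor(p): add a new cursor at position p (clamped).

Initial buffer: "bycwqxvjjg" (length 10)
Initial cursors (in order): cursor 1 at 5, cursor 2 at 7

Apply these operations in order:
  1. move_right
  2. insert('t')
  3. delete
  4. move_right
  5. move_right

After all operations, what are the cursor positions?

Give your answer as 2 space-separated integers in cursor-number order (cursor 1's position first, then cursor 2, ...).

After op 1 (move_right): buffer="bycwqxvjjg" (len 10), cursors c1@6 c2@8, authorship ..........
After op 2 (insert('t')): buffer="bycwqxtvjtjg" (len 12), cursors c1@7 c2@10, authorship ......1..2..
After op 3 (delete): buffer="bycwqxvjjg" (len 10), cursors c1@6 c2@8, authorship ..........
After op 4 (move_right): buffer="bycwqxvjjg" (len 10), cursors c1@7 c2@9, authorship ..........
After op 5 (move_right): buffer="bycwqxvjjg" (len 10), cursors c1@8 c2@10, authorship ..........

Answer: 8 10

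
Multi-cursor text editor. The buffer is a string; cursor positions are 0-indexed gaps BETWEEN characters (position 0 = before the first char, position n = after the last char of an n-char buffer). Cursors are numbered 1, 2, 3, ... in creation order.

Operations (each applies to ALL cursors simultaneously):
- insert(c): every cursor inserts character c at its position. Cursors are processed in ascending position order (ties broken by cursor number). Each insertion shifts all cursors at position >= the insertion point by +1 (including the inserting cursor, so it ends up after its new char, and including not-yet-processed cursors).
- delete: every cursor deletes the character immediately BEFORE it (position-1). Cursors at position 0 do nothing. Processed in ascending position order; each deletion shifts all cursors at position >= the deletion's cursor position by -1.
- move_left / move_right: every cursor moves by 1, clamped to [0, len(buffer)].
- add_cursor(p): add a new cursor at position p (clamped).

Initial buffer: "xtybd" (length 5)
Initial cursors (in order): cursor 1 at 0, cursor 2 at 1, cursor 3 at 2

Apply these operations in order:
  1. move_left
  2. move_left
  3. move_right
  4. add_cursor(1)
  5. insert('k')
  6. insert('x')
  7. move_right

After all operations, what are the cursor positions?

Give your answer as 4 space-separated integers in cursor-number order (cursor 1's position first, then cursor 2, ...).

After op 1 (move_left): buffer="xtybd" (len 5), cursors c1@0 c2@0 c3@1, authorship .....
After op 2 (move_left): buffer="xtybd" (len 5), cursors c1@0 c2@0 c3@0, authorship .....
After op 3 (move_right): buffer="xtybd" (len 5), cursors c1@1 c2@1 c3@1, authorship .....
After op 4 (add_cursor(1)): buffer="xtybd" (len 5), cursors c1@1 c2@1 c3@1 c4@1, authorship .....
After op 5 (insert('k')): buffer="xkkkktybd" (len 9), cursors c1@5 c2@5 c3@5 c4@5, authorship .1234....
After op 6 (insert('x')): buffer="xkkkkxxxxtybd" (len 13), cursors c1@9 c2@9 c3@9 c4@9, authorship .12341234....
After op 7 (move_right): buffer="xkkkkxxxxtybd" (len 13), cursors c1@10 c2@10 c3@10 c4@10, authorship .12341234....

Answer: 10 10 10 10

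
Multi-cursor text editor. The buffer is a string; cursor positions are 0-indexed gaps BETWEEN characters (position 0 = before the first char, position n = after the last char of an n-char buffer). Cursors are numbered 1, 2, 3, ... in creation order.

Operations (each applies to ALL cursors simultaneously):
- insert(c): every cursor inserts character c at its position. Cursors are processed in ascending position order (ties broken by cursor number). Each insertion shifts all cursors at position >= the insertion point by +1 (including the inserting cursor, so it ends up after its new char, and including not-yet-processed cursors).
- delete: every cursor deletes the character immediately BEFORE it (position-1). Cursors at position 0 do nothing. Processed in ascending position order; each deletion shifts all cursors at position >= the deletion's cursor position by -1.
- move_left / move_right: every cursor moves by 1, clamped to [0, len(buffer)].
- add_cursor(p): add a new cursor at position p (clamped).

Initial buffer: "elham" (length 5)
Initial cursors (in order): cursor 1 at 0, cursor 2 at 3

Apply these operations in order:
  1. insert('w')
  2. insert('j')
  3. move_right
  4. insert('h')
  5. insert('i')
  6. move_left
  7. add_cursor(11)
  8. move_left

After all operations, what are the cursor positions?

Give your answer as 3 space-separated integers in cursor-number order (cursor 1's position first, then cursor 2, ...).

Answer: 3 10 10

Derivation:
After op 1 (insert('w')): buffer="welhwam" (len 7), cursors c1@1 c2@5, authorship 1...2..
After op 2 (insert('j')): buffer="wjelhwjam" (len 9), cursors c1@2 c2@7, authorship 11...22..
After op 3 (move_right): buffer="wjelhwjam" (len 9), cursors c1@3 c2@8, authorship 11...22..
After op 4 (insert('h')): buffer="wjehlhwjahm" (len 11), cursors c1@4 c2@10, authorship 11.1..22.2.
After op 5 (insert('i')): buffer="wjehilhwjahim" (len 13), cursors c1@5 c2@12, authorship 11.11..22.22.
After op 6 (move_left): buffer="wjehilhwjahim" (len 13), cursors c1@4 c2@11, authorship 11.11..22.22.
After op 7 (add_cursor(11)): buffer="wjehilhwjahim" (len 13), cursors c1@4 c2@11 c3@11, authorship 11.11..22.22.
After op 8 (move_left): buffer="wjehilhwjahim" (len 13), cursors c1@3 c2@10 c3@10, authorship 11.11..22.22.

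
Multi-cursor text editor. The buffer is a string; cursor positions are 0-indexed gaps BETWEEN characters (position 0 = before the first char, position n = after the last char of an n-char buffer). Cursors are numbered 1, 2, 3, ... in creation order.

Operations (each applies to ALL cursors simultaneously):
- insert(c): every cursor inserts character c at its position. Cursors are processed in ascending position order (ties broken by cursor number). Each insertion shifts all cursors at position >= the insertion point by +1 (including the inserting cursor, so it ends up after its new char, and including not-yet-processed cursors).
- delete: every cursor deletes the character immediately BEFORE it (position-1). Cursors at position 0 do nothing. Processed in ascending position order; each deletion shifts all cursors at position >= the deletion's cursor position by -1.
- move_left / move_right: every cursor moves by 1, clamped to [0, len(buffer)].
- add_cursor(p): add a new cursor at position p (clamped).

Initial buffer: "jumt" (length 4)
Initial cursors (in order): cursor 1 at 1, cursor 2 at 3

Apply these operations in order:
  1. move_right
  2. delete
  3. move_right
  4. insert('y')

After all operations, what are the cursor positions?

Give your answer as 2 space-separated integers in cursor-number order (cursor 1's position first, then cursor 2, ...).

After op 1 (move_right): buffer="jumt" (len 4), cursors c1@2 c2@4, authorship ....
After op 2 (delete): buffer="jm" (len 2), cursors c1@1 c2@2, authorship ..
After op 3 (move_right): buffer="jm" (len 2), cursors c1@2 c2@2, authorship ..
After op 4 (insert('y')): buffer="jmyy" (len 4), cursors c1@4 c2@4, authorship ..12

Answer: 4 4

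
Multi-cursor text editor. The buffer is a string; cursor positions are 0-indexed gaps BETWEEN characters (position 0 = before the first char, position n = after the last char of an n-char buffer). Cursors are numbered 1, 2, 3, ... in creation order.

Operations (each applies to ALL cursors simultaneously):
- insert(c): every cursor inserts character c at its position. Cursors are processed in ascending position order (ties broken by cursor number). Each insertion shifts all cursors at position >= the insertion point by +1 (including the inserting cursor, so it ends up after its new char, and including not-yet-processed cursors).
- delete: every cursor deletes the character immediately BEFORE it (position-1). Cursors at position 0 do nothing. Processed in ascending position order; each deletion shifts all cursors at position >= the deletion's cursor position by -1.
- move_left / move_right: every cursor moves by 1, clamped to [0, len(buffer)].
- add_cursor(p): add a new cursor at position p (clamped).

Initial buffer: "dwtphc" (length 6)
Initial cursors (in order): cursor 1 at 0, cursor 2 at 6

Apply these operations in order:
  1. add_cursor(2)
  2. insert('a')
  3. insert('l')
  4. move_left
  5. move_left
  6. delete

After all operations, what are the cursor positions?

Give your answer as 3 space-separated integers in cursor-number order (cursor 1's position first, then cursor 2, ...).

After op 1 (add_cursor(2)): buffer="dwtphc" (len 6), cursors c1@0 c3@2 c2@6, authorship ......
After op 2 (insert('a')): buffer="adwatphca" (len 9), cursors c1@1 c3@4 c2@9, authorship 1..3....2
After op 3 (insert('l')): buffer="aldwaltphcal" (len 12), cursors c1@2 c3@6 c2@12, authorship 11..33....22
After op 4 (move_left): buffer="aldwaltphcal" (len 12), cursors c1@1 c3@5 c2@11, authorship 11..33....22
After op 5 (move_left): buffer="aldwaltphcal" (len 12), cursors c1@0 c3@4 c2@10, authorship 11..33....22
After op 6 (delete): buffer="aldaltphal" (len 10), cursors c1@0 c3@3 c2@8, authorship 11.33...22

Answer: 0 8 3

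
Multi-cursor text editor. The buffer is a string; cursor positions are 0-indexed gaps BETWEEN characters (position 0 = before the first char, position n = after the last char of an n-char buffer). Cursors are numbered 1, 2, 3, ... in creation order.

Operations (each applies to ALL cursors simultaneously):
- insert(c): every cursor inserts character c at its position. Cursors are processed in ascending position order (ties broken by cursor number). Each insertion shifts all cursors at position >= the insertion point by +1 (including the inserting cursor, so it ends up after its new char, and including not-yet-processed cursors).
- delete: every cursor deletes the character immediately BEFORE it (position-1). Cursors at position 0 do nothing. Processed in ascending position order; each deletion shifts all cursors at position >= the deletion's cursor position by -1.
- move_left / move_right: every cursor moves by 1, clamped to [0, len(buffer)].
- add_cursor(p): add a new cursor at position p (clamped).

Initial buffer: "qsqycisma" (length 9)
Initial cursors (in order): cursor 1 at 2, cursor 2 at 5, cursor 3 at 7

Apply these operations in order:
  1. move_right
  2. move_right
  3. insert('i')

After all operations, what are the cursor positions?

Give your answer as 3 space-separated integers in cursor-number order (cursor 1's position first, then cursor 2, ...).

After op 1 (move_right): buffer="qsqycisma" (len 9), cursors c1@3 c2@6 c3@8, authorship .........
After op 2 (move_right): buffer="qsqycisma" (len 9), cursors c1@4 c2@7 c3@9, authorship .........
After op 3 (insert('i')): buffer="qsqyicisimai" (len 12), cursors c1@5 c2@9 c3@12, authorship ....1...2..3

Answer: 5 9 12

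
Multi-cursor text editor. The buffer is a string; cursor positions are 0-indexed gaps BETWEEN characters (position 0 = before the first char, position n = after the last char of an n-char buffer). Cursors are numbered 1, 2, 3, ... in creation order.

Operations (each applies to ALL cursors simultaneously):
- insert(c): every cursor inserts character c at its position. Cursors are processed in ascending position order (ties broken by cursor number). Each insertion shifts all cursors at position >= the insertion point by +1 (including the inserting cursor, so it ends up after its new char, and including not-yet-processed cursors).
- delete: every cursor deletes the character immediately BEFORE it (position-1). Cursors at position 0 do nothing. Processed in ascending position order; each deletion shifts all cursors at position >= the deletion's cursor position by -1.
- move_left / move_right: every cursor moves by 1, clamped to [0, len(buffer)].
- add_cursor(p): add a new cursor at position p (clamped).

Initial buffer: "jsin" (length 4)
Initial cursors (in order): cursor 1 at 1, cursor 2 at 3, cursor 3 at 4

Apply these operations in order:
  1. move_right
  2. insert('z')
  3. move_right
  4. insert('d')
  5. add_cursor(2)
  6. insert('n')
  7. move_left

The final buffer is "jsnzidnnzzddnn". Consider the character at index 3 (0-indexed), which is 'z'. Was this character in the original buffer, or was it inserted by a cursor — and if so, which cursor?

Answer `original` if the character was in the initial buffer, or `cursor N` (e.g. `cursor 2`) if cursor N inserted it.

Answer: cursor 1

Derivation:
After op 1 (move_right): buffer="jsin" (len 4), cursors c1@2 c2@4 c3@4, authorship ....
After op 2 (insert('z')): buffer="jszinzz" (len 7), cursors c1@3 c2@7 c3@7, authorship ..1..23
After op 3 (move_right): buffer="jszinzz" (len 7), cursors c1@4 c2@7 c3@7, authorship ..1..23
After op 4 (insert('d')): buffer="jszidnzzdd" (len 10), cursors c1@5 c2@10 c3@10, authorship ..1.1.2323
After op 5 (add_cursor(2)): buffer="jszidnzzdd" (len 10), cursors c4@2 c1@5 c2@10 c3@10, authorship ..1.1.2323
After op 6 (insert('n')): buffer="jsnzidnnzzddnn" (len 14), cursors c4@3 c1@7 c2@14 c3@14, authorship ..41.11.232323
After op 7 (move_left): buffer="jsnzidnnzzddnn" (len 14), cursors c4@2 c1@6 c2@13 c3@13, authorship ..41.11.232323
Authorship (.=original, N=cursor N): . . 4 1 . 1 1 . 2 3 2 3 2 3
Index 3: author = 1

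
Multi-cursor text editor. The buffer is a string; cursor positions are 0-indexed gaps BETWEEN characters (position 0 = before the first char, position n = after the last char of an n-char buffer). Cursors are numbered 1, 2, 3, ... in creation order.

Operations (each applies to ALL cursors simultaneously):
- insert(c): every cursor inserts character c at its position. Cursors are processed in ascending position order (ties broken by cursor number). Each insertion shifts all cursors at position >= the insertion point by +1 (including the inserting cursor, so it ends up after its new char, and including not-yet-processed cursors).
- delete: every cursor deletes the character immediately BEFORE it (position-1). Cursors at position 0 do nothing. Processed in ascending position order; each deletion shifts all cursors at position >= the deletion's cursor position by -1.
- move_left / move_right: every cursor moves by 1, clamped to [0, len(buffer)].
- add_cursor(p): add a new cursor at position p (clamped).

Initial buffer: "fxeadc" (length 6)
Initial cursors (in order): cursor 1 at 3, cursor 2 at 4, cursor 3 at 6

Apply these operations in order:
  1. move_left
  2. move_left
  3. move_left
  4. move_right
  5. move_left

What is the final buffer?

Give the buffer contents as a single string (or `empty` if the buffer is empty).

Answer: fxeadc

Derivation:
After op 1 (move_left): buffer="fxeadc" (len 6), cursors c1@2 c2@3 c3@5, authorship ......
After op 2 (move_left): buffer="fxeadc" (len 6), cursors c1@1 c2@2 c3@4, authorship ......
After op 3 (move_left): buffer="fxeadc" (len 6), cursors c1@0 c2@1 c3@3, authorship ......
After op 4 (move_right): buffer="fxeadc" (len 6), cursors c1@1 c2@2 c3@4, authorship ......
After op 5 (move_left): buffer="fxeadc" (len 6), cursors c1@0 c2@1 c3@3, authorship ......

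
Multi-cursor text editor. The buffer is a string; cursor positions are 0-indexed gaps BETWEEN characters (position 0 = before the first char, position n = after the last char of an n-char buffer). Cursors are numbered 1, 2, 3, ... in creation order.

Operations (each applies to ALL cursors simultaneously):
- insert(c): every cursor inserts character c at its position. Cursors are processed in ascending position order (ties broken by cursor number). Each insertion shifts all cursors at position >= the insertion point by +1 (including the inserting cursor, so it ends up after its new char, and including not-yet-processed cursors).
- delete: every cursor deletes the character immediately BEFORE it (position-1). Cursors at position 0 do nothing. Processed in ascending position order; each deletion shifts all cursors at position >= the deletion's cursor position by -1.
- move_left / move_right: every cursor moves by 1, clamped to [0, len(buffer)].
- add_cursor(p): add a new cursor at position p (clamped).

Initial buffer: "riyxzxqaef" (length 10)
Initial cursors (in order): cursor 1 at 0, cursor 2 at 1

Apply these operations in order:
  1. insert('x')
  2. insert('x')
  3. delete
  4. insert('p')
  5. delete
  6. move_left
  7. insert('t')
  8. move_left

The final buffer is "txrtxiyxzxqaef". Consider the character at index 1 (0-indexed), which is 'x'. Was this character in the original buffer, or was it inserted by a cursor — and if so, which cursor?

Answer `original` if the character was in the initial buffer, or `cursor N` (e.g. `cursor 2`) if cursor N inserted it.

After op 1 (insert('x')): buffer="xrxiyxzxqaef" (len 12), cursors c1@1 c2@3, authorship 1.2.........
After op 2 (insert('x')): buffer="xxrxxiyxzxqaef" (len 14), cursors c1@2 c2@5, authorship 11.22.........
After op 3 (delete): buffer="xrxiyxzxqaef" (len 12), cursors c1@1 c2@3, authorship 1.2.........
After op 4 (insert('p')): buffer="xprxpiyxzxqaef" (len 14), cursors c1@2 c2@5, authorship 11.22.........
After op 5 (delete): buffer="xrxiyxzxqaef" (len 12), cursors c1@1 c2@3, authorship 1.2.........
After op 6 (move_left): buffer="xrxiyxzxqaef" (len 12), cursors c1@0 c2@2, authorship 1.2.........
After op 7 (insert('t')): buffer="txrtxiyxzxqaef" (len 14), cursors c1@1 c2@4, authorship 11.22.........
After op 8 (move_left): buffer="txrtxiyxzxqaef" (len 14), cursors c1@0 c2@3, authorship 11.22.........
Authorship (.=original, N=cursor N): 1 1 . 2 2 . . . . . . . . .
Index 1: author = 1

Answer: cursor 1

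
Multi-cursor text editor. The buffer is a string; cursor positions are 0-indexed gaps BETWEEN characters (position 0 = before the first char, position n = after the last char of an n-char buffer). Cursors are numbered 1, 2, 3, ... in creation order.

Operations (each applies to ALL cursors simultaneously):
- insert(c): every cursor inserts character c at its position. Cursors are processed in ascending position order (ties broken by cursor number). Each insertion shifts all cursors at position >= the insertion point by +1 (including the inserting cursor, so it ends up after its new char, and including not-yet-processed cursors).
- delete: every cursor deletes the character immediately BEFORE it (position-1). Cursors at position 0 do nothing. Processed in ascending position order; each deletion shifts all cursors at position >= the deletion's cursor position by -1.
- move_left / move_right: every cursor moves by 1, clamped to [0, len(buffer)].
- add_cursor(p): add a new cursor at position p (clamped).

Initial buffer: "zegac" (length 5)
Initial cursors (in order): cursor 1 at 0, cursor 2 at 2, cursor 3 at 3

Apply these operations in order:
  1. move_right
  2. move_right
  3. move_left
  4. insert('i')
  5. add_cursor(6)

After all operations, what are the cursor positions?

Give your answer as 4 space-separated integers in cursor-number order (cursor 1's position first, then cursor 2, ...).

Answer: 2 5 7 6

Derivation:
After op 1 (move_right): buffer="zegac" (len 5), cursors c1@1 c2@3 c3@4, authorship .....
After op 2 (move_right): buffer="zegac" (len 5), cursors c1@2 c2@4 c3@5, authorship .....
After op 3 (move_left): buffer="zegac" (len 5), cursors c1@1 c2@3 c3@4, authorship .....
After op 4 (insert('i')): buffer="ziegiaic" (len 8), cursors c1@2 c2@5 c3@7, authorship .1..2.3.
After op 5 (add_cursor(6)): buffer="ziegiaic" (len 8), cursors c1@2 c2@5 c4@6 c3@7, authorship .1..2.3.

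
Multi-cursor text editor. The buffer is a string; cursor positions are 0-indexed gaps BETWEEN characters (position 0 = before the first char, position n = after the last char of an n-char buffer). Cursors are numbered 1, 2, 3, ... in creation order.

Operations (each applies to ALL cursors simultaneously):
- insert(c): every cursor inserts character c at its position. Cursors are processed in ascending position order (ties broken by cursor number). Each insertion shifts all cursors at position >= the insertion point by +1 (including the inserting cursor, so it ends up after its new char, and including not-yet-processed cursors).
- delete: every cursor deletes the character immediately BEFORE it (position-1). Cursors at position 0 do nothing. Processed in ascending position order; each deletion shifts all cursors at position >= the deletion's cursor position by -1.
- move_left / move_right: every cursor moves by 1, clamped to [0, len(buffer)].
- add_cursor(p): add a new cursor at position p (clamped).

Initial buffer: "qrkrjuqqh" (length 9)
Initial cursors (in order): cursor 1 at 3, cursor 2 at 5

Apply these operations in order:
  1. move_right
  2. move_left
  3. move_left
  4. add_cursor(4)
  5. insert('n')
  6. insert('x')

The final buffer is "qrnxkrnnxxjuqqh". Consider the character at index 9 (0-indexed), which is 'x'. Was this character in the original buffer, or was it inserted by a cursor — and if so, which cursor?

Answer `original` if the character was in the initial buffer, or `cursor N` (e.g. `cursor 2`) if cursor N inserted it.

After op 1 (move_right): buffer="qrkrjuqqh" (len 9), cursors c1@4 c2@6, authorship .........
After op 2 (move_left): buffer="qrkrjuqqh" (len 9), cursors c1@3 c2@5, authorship .........
After op 3 (move_left): buffer="qrkrjuqqh" (len 9), cursors c1@2 c2@4, authorship .........
After op 4 (add_cursor(4)): buffer="qrkrjuqqh" (len 9), cursors c1@2 c2@4 c3@4, authorship .........
After op 5 (insert('n')): buffer="qrnkrnnjuqqh" (len 12), cursors c1@3 c2@7 c3@7, authorship ..1..23.....
After op 6 (insert('x')): buffer="qrnxkrnnxxjuqqh" (len 15), cursors c1@4 c2@10 c3@10, authorship ..11..2323.....
Authorship (.=original, N=cursor N): . . 1 1 . . 2 3 2 3 . . . . .
Index 9: author = 3

Answer: cursor 3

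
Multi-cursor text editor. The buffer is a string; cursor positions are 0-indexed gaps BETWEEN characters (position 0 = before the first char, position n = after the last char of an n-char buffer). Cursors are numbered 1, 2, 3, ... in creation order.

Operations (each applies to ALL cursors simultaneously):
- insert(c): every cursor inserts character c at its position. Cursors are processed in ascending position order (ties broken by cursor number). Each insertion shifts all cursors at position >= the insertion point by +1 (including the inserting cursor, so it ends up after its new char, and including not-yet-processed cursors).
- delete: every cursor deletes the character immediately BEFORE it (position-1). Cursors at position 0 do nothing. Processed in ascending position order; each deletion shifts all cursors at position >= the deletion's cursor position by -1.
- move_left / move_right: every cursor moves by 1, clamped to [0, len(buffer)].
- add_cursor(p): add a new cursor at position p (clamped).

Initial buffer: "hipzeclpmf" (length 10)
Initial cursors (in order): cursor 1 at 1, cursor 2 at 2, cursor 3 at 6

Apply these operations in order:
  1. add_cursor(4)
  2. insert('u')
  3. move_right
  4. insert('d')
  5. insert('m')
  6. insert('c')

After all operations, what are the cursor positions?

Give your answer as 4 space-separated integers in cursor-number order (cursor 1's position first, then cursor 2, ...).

Answer: 6 11 23 17

Derivation:
After op 1 (add_cursor(4)): buffer="hipzeclpmf" (len 10), cursors c1@1 c2@2 c4@4 c3@6, authorship ..........
After op 2 (insert('u')): buffer="huiupzueculpmf" (len 14), cursors c1@2 c2@4 c4@7 c3@10, authorship .1.2..4..3....
After op 3 (move_right): buffer="huiupzueculpmf" (len 14), cursors c1@3 c2@5 c4@8 c3@11, authorship .1.2..4..3....
After op 4 (insert('d')): buffer="huidupdzuedculdpmf" (len 18), cursors c1@4 c2@7 c4@11 c3@15, authorship .1.12.2.4.4.3.3...
After op 5 (insert('m')): buffer="huidmupdmzuedmculdmpmf" (len 22), cursors c1@5 c2@9 c4@14 c3@19, authorship .1.112.22.4.44.3.33...
After op 6 (insert('c')): buffer="huidmcupdmczuedmcculdmcpmf" (len 26), cursors c1@6 c2@11 c4@17 c3@23, authorship .1.1112.222.4.444.3.333...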